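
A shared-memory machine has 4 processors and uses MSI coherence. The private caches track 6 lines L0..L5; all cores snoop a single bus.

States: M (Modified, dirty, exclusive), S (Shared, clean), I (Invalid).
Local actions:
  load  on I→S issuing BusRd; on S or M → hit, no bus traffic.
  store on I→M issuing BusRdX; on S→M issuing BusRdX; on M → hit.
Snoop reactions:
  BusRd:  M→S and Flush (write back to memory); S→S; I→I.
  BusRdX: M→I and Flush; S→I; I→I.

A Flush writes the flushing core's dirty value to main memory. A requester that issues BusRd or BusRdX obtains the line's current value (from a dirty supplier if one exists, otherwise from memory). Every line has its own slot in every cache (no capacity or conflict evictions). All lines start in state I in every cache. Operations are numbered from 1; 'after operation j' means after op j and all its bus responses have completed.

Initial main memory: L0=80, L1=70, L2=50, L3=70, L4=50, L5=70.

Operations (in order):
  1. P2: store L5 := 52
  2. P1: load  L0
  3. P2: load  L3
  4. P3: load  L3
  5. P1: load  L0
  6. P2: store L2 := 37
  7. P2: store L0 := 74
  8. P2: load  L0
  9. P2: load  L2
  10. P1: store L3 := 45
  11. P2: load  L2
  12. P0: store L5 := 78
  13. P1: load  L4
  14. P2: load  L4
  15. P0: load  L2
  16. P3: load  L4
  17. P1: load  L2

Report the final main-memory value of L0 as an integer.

step 1: P2: store L5 := 52  ⟶  IIMI  (L5)  txn=BusRdX  M[L5]=70
step 2: P1: load  L0  ⟶  ISII  (L0)  txn=BusRd  M[L0]=80
step 3: P2: load  L3  ⟶  IISI  (L3)  txn=BusRd  M[L3]=70
step 4: P3: load  L3  ⟶  IISS  (L3)  txn=BusRd  M[L3]=70
step 5: P1: load  L0  ⟶  ISII  (L0)  txn=∅  M[L0]=80
step 6: P2: store L2 := 37  ⟶  IIMI  (L2)  txn=BusRdX  M[L2]=50
step 7: P2: store L0 := 74  ⟶  IIMI  (L0)  txn=BusRdX  M[L0]=80
step 8: P2: load  L0  ⟶  IIMI  (L0)  txn=∅  M[L0]=80
step 9: P2: load  L2  ⟶  IIMI  (L2)  txn=∅  M[L2]=50
step 10: P1: store L3 := 45  ⟶  IMII  (L3)  txn=BusRdX  M[L3]=70
step 11: P2: load  L2  ⟶  IIMI  (L2)  txn=∅  M[L2]=50
step 12: P0: store L5 := 78  ⟶  MIII  (L5)  txn=BusRdX+Flush  M[L5]=52
step 13: P1: load  L4  ⟶  ISII  (L4)  txn=BusRd  M[L4]=50
step 14: P2: load  L4  ⟶  ISSI  (L4)  txn=BusRd  M[L4]=50
step 15: P0: load  L2  ⟶  SISI  (L2)  txn=BusRd+Flush  M[L2]=37
step 16: P3: load  L4  ⟶  ISSS  (L4)  txn=BusRd  M[L4]=50
step 17: P1: load  L2  ⟶  SSSI  (L2)  txn=BusRd  M[L2]=37

memory[L0] = 80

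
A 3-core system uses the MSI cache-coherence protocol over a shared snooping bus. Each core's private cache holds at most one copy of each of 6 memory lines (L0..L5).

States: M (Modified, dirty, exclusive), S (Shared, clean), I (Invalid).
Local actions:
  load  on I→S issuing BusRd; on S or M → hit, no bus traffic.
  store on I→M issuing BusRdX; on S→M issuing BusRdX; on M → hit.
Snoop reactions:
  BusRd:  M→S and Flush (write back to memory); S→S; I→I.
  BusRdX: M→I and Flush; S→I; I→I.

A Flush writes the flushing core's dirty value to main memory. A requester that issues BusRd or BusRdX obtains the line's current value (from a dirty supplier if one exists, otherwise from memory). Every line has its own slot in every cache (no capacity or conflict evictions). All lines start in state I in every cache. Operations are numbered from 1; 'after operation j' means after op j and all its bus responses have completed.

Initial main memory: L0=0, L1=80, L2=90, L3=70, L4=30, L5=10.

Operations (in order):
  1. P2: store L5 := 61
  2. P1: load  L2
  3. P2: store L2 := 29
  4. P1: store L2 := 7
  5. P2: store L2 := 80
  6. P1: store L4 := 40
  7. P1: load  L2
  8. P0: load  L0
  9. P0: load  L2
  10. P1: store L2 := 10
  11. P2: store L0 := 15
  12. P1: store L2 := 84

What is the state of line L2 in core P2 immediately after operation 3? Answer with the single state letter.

state = M

  op1 P2: store L5 := 61 → I/I/M on L5; bus BusRdX; mem=10
  op2 P1: load  L2 → I/S/I on L2; bus BusRd; mem=90
  op3 P2: store L2 := 29 → I/I/M on L2; bus BusRdX; mem=90
  op4 P1: store L2 := 7 → I/M/I on L2; bus BusRdX Flush; mem=29
  op5 P2: store L2 := 80 → I/I/M on L2; bus BusRdX Flush; mem=7
  op6 P1: store L4 := 40 → I/M/I on L4; bus BusRdX; mem=30
  op7 P1: load  L2 → I/S/S on L2; bus BusRd Flush; mem=80
  op8 P0: load  L0 → S/I/I on L0; bus BusRd; mem=0
  op9 P0: load  L2 → S/S/S on L2; bus BusRd; mem=80
  op10 P1: store L2 := 10 → I/M/I on L2; bus BusRdX; mem=80
  op11 P2: store L0 := 15 → I/I/M on L0; bus BusRdX; mem=0
  op12 P1: store L2 := 84 → I/M/I on L2; bus (none); mem=80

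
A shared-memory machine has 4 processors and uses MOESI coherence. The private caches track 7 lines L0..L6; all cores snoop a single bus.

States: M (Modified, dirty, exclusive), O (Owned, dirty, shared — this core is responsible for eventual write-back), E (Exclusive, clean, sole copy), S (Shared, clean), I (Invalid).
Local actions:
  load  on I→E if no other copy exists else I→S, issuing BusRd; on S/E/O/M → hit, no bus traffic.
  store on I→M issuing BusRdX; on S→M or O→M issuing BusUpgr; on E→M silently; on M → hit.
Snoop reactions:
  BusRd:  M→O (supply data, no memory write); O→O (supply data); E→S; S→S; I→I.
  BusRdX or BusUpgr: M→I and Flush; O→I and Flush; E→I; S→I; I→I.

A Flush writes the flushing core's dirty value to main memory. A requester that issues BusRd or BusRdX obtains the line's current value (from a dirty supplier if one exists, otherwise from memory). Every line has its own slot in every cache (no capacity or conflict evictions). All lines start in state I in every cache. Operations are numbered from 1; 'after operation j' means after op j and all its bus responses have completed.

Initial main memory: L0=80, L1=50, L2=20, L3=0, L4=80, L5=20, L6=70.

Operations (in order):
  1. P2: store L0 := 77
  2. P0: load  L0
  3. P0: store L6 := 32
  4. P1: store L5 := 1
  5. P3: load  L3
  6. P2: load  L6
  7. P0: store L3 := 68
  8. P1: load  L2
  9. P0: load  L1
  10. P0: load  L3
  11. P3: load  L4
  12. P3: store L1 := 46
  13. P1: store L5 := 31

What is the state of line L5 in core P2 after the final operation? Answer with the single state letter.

[1] P2: store L0 := 77 | P0:I, P1:I, P2:M(77), P3:I | bus: BusRdX
[2] P0: load  L0 | P0:S(77), P1:I, P2:O(77), P3:I | bus: BusRd
[3] P0: store L6 := 32 | P0:M(32), P1:I, P2:I, P3:I | bus: BusRdX
[4] P1: store L5 := 1 | P0:I, P1:M(1), P2:I, P3:I | bus: BusRdX
[5] P3: load  L3 | P0:I, P1:I, P2:I, P3:E(0) | bus: BusRd
[6] P2: load  L6 | P0:O(32), P1:I, P2:S(32), P3:I | bus: BusRd
[7] P0: store L3 := 68 | P0:M(68), P1:I, P2:I, P3:I | bus: BusRdX
[8] P1: load  L2 | P0:I, P1:E(20), P2:I, P3:I | bus: BusRd
[9] P0: load  L1 | P0:E(50), P1:I, P2:I, P3:I | bus: BusRd
[10] P0: load  L3 | P0:M(68), P1:I, P2:I, P3:I | bus: none
[11] P3: load  L4 | P0:I, P1:I, P2:I, P3:E(80) | bus: BusRd
[12] P3: store L1 := 46 | P0:I, P1:I, P2:I, P3:M(46) | bus: BusRdX
[13] P1: store L5 := 31 | P0:I, P1:M(31), P2:I, P3:I | bus: none

state = I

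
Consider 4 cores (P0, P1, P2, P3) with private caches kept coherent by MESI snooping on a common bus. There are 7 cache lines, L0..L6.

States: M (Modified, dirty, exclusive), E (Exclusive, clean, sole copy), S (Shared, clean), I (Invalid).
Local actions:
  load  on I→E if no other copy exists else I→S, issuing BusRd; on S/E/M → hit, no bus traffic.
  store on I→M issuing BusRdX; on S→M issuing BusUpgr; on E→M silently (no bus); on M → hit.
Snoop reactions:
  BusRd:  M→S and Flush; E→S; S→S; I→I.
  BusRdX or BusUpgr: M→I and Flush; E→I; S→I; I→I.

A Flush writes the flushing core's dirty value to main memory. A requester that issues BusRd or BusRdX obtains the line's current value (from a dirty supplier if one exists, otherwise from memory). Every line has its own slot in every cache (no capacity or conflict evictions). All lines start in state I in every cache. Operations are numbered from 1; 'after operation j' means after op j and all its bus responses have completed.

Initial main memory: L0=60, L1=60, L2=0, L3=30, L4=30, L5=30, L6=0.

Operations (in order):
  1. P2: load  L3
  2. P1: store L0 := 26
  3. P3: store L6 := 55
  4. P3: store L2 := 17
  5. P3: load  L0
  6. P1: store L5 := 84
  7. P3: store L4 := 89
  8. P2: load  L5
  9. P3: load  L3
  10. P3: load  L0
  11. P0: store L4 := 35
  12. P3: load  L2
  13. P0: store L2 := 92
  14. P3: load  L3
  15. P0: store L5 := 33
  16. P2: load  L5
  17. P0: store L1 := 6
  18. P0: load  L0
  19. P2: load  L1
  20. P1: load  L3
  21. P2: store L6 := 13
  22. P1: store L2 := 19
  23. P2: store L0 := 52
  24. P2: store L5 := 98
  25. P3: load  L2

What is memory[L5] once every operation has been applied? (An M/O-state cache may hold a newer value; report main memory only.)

memory[L5] = 33

[1] P2: load  L3 | P0:I, P1:I, P2:E(30), P3:I | bus: BusRd
[2] P1: store L0 := 26 | P0:I, P1:M(26), P2:I, P3:I | bus: BusRdX
[3] P3: store L6 := 55 | P0:I, P1:I, P2:I, P3:M(55) | bus: BusRdX
[4] P3: store L2 := 17 | P0:I, P1:I, P2:I, P3:M(17) | bus: BusRdX
[5] P3: load  L0 | P0:I, P1:S(26), P2:I, P3:S(26) | bus: BusRd,Flush
[6] P1: store L5 := 84 | P0:I, P1:M(84), P2:I, P3:I | bus: BusRdX
[7] P3: store L4 := 89 | P0:I, P1:I, P2:I, P3:M(89) | bus: BusRdX
[8] P2: load  L5 | P0:I, P1:S(84), P2:S(84), P3:I | bus: BusRd,Flush
[9] P3: load  L3 | P0:I, P1:I, P2:S(30), P3:S(30) | bus: BusRd
[10] P3: load  L0 | P0:I, P1:S(26), P2:I, P3:S(26) | bus: none
[11] P0: store L4 := 35 | P0:M(35), P1:I, P2:I, P3:I | bus: BusRdX,Flush
[12] P3: load  L2 | P0:I, P1:I, P2:I, P3:M(17) | bus: none
[13] P0: store L2 := 92 | P0:M(92), P1:I, P2:I, P3:I | bus: BusRdX,Flush
[14] P3: load  L3 | P0:I, P1:I, P2:S(30), P3:S(30) | bus: none
[15] P0: store L5 := 33 | P0:M(33), P1:I, P2:I, P3:I | bus: BusRdX
[16] P2: load  L5 | P0:S(33), P1:I, P2:S(33), P3:I | bus: BusRd,Flush
[17] P0: store L1 := 6 | P0:M(6), P1:I, P2:I, P3:I | bus: BusRdX
[18] P0: load  L0 | P0:S(26), P1:S(26), P2:I, P3:S(26) | bus: BusRd
[19] P2: load  L1 | P0:S(6), P1:I, P2:S(6), P3:I | bus: BusRd,Flush
[20] P1: load  L3 | P0:I, P1:S(30), P2:S(30), P3:S(30) | bus: BusRd
[21] P2: store L6 := 13 | P0:I, P1:I, P2:M(13), P3:I | bus: BusRdX,Flush
[22] P1: store L2 := 19 | P0:I, P1:M(19), P2:I, P3:I | bus: BusRdX,Flush
[23] P2: store L0 := 52 | P0:I, P1:I, P2:M(52), P3:I | bus: BusRdX
[24] P2: store L5 := 98 | P0:I, P1:I, P2:M(98), P3:I | bus: BusUpgr
[25] P3: load  L2 | P0:I, P1:S(19), P2:I, P3:S(19) | bus: BusRd,Flush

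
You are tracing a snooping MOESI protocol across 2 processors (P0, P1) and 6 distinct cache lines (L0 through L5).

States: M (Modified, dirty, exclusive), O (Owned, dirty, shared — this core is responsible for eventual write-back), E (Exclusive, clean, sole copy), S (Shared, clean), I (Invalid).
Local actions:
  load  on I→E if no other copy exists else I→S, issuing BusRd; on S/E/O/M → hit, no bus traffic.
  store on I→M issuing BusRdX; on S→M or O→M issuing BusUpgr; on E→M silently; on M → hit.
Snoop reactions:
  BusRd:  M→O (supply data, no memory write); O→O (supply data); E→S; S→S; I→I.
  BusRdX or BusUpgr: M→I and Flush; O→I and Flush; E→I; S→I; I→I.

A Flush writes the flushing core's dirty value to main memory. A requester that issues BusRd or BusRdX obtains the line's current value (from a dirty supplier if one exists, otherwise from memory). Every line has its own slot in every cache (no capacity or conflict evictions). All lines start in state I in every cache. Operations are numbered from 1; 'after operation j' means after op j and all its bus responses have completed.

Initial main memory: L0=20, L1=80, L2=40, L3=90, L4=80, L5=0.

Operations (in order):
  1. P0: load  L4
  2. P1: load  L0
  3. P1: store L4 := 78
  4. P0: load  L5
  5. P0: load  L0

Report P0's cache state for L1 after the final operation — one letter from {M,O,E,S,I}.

state = I

[1] P0: load  L4 | P0:E(80), P1:I | bus: BusRd
[2] P1: load  L0 | P0:I, P1:E(20) | bus: BusRd
[3] P1: store L4 := 78 | P0:I, P1:M(78) | bus: BusRdX
[4] P0: load  L5 | P0:E(0), P1:I | bus: BusRd
[5] P0: load  L0 | P0:S(20), P1:S(20) | bus: BusRd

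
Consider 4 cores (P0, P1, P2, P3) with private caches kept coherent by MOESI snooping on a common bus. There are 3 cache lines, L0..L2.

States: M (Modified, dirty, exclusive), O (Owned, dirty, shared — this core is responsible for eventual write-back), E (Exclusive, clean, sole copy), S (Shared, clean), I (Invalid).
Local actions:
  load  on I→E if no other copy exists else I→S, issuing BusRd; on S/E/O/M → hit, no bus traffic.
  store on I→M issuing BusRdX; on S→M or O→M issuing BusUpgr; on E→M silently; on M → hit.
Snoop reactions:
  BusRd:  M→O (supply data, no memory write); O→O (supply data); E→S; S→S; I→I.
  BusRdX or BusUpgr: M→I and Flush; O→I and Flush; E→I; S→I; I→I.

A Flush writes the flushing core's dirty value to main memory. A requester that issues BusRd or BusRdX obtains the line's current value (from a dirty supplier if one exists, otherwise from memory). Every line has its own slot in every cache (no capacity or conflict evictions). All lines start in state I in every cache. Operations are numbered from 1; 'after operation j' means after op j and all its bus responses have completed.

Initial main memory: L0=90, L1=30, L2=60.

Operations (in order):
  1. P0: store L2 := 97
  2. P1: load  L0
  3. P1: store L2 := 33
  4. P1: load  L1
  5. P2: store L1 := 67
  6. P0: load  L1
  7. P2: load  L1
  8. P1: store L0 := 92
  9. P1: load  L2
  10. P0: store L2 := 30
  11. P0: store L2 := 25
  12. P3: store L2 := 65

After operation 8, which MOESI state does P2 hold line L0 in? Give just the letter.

  op1 P0: store L2 := 97 → M/I/I/I on L2; bus BusRdX; mem=60
  op2 P1: load  L0 → I/E/I/I on L0; bus BusRd; mem=90
  op3 P1: store L2 := 33 → I/M/I/I on L2; bus BusRdX Flush; mem=97
  op4 P1: load  L1 → I/E/I/I on L1; bus BusRd; mem=30
  op5 P2: store L1 := 67 → I/I/M/I on L1; bus BusRdX; mem=30
  op6 P0: load  L1 → S/I/O/I on L1; bus BusRd; mem=30
  op7 P2: load  L1 → S/I/O/I on L1; bus (none); mem=30
  op8 P1: store L0 := 92 → I/M/I/I on L0; bus (none); mem=90
  op9 P1: load  L2 → I/M/I/I on L2; bus (none); mem=97
  op10 P0: store L2 := 30 → M/I/I/I on L2; bus BusRdX Flush; mem=33
  op11 P0: store L2 := 25 → M/I/I/I on L2; bus (none); mem=33
  op12 P3: store L2 := 65 → I/I/I/M on L2; bus BusRdX Flush; mem=25

state = I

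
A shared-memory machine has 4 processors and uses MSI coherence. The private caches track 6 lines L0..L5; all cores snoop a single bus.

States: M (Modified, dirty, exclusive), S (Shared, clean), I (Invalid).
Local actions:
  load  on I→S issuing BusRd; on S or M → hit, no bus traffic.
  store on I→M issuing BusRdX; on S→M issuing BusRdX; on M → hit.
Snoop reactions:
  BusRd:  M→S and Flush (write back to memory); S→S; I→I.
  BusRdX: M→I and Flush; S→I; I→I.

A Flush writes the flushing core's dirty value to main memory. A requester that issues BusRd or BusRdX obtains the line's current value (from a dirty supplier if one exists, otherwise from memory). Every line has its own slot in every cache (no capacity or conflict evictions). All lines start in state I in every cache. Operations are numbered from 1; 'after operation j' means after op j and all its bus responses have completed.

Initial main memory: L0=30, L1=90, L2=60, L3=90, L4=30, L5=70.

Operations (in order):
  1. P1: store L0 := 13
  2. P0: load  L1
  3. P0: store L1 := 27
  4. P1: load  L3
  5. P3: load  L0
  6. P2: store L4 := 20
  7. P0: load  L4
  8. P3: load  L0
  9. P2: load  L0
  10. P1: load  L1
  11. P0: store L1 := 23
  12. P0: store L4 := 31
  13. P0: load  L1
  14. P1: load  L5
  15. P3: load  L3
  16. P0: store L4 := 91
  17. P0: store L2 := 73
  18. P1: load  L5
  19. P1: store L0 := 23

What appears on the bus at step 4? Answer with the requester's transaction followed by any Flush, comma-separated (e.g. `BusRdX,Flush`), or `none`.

bus = BusRd

step 1: P1: store L0 := 13  ⟶  IMII  (L0)  txn=BusRdX  M[L0]=30
step 2: P0: load  L1  ⟶  SIII  (L1)  txn=BusRd  M[L1]=90
step 3: P0: store L1 := 27  ⟶  MIII  (L1)  txn=BusRdX  M[L1]=90
step 4: P1: load  L3  ⟶  ISII  (L3)  txn=BusRd  M[L3]=90
step 5: P3: load  L0  ⟶  ISIS  (L0)  txn=BusRd+Flush  M[L0]=13
step 6: P2: store L4 := 20  ⟶  IIMI  (L4)  txn=BusRdX  M[L4]=30
step 7: P0: load  L4  ⟶  SISI  (L4)  txn=BusRd+Flush  M[L4]=20
step 8: P3: load  L0  ⟶  ISIS  (L0)  txn=∅  M[L0]=13
step 9: P2: load  L0  ⟶  ISSS  (L0)  txn=BusRd  M[L0]=13
step 10: P1: load  L1  ⟶  SSII  (L1)  txn=BusRd+Flush  M[L1]=27
step 11: P0: store L1 := 23  ⟶  MIII  (L1)  txn=BusRdX  M[L1]=27
step 12: P0: store L4 := 31  ⟶  MIII  (L4)  txn=BusRdX  M[L4]=20
step 13: P0: load  L1  ⟶  MIII  (L1)  txn=∅  M[L1]=27
step 14: P1: load  L5  ⟶  ISII  (L5)  txn=BusRd  M[L5]=70
step 15: P3: load  L3  ⟶  ISIS  (L3)  txn=BusRd  M[L3]=90
step 16: P0: store L4 := 91  ⟶  MIII  (L4)  txn=∅  M[L4]=20
step 17: P0: store L2 := 73  ⟶  MIII  (L2)  txn=BusRdX  M[L2]=60
step 18: P1: load  L5  ⟶  ISII  (L5)  txn=∅  M[L5]=70
step 19: P1: store L0 := 23  ⟶  IMII  (L0)  txn=BusRdX  M[L0]=13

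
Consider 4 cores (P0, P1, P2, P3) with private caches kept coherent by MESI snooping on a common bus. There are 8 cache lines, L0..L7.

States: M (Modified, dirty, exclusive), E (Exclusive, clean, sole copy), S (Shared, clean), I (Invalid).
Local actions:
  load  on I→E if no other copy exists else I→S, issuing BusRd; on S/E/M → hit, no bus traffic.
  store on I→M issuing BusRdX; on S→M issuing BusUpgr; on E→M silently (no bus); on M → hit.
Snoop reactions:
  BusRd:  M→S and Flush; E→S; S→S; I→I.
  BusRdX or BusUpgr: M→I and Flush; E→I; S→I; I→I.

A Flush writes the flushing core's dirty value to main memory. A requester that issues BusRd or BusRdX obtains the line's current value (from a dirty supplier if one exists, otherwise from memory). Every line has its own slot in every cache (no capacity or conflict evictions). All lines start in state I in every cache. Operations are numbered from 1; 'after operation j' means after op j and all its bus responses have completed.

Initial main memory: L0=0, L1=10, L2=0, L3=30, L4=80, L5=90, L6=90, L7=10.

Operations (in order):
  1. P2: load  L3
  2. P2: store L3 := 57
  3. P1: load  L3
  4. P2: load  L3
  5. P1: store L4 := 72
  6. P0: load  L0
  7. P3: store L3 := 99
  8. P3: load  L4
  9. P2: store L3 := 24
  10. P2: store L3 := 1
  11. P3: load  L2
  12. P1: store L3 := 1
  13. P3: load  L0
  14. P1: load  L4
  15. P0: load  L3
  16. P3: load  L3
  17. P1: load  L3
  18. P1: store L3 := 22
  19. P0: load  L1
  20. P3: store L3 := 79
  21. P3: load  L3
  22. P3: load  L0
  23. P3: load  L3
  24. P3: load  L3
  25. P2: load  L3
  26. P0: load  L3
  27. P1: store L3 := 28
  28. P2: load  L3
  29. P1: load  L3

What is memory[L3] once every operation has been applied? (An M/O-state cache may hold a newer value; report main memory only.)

1. P2: load  L3  bus=[BusRd]  L3: P0=I P1=I P2=E P3=I  mem[L3]=30
2. P2: store L3 := 57  bus=[-]  L3: P0=I P1=I P2=M P3=I  mem[L3]=30
3. P1: load  L3  bus=[BusRd,Flush]  L3: P0=I P1=S P2=S P3=I  mem[L3]=57
4. P2: load  L3  bus=[-]  L3: P0=I P1=S P2=S P3=I  mem[L3]=57
5. P1: store L4 := 72  bus=[BusRdX]  L4: P0=I P1=M P2=I P3=I  mem[L4]=80
6. P0: load  L0  bus=[BusRd]  L0: P0=E P1=I P2=I P3=I  mem[L0]=0
7. P3: store L3 := 99  bus=[BusRdX]  L3: P0=I P1=I P2=I P3=M  mem[L3]=57
8. P3: load  L4  bus=[BusRd,Flush]  L4: P0=I P1=S P2=I P3=S  mem[L4]=72
9. P2: store L3 := 24  bus=[BusRdX,Flush]  L3: P0=I P1=I P2=M P3=I  mem[L3]=99
10. P2: store L3 := 1  bus=[-]  L3: P0=I P1=I P2=M P3=I  mem[L3]=99
11. P3: load  L2  bus=[BusRd]  L2: P0=I P1=I P2=I P3=E  mem[L2]=0
12. P1: store L3 := 1  bus=[BusRdX,Flush]  L3: P0=I P1=M P2=I P3=I  mem[L3]=1
13. P3: load  L0  bus=[BusRd]  L0: P0=S P1=I P2=I P3=S  mem[L0]=0
14. P1: load  L4  bus=[-]  L4: P0=I P1=S P2=I P3=S  mem[L4]=72
15. P0: load  L3  bus=[BusRd,Flush]  L3: P0=S P1=S P2=I P3=I  mem[L3]=1
16. P3: load  L3  bus=[BusRd]  L3: P0=S P1=S P2=I P3=S  mem[L3]=1
17. P1: load  L3  bus=[-]  L3: P0=S P1=S P2=I P3=S  mem[L3]=1
18. P1: store L3 := 22  bus=[BusUpgr]  L3: P0=I P1=M P2=I P3=I  mem[L3]=1
19. P0: load  L1  bus=[BusRd]  L1: P0=E P1=I P2=I P3=I  mem[L1]=10
20. P3: store L3 := 79  bus=[BusRdX,Flush]  L3: P0=I P1=I P2=I P3=M  mem[L3]=22
21. P3: load  L3  bus=[-]  L3: P0=I P1=I P2=I P3=M  mem[L3]=22
22. P3: load  L0  bus=[-]  L0: P0=S P1=I P2=I P3=S  mem[L0]=0
23. P3: load  L3  bus=[-]  L3: P0=I P1=I P2=I P3=M  mem[L3]=22
24. P3: load  L3  bus=[-]  L3: P0=I P1=I P2=I P3=M  mem[L3]=22
25. P2: load  L3  bus=[BusRd,Flush]  L3: P0=I P1=I P2=S P3=S  mem[L3]=79
26. P0: load  L3  bus=[BusRd]  L3: P0=S P1=I P2=S P3=S  mem[L3]=79
27. P1: store L3 := 28  bus=[BusRdX]  L3: P0=I P1=M P2=I P3=I  mem[L3]=79
28. P2: load  L3  bus=[BusRd,Flush]  L3: P0=I P1=S P2=S P3=I  mem[L3]=28
29. P1: load  L3  bus=[-]  L3: P0=I P1=S P2=S P3=I  mem[L3]=28

memory[L3] = 28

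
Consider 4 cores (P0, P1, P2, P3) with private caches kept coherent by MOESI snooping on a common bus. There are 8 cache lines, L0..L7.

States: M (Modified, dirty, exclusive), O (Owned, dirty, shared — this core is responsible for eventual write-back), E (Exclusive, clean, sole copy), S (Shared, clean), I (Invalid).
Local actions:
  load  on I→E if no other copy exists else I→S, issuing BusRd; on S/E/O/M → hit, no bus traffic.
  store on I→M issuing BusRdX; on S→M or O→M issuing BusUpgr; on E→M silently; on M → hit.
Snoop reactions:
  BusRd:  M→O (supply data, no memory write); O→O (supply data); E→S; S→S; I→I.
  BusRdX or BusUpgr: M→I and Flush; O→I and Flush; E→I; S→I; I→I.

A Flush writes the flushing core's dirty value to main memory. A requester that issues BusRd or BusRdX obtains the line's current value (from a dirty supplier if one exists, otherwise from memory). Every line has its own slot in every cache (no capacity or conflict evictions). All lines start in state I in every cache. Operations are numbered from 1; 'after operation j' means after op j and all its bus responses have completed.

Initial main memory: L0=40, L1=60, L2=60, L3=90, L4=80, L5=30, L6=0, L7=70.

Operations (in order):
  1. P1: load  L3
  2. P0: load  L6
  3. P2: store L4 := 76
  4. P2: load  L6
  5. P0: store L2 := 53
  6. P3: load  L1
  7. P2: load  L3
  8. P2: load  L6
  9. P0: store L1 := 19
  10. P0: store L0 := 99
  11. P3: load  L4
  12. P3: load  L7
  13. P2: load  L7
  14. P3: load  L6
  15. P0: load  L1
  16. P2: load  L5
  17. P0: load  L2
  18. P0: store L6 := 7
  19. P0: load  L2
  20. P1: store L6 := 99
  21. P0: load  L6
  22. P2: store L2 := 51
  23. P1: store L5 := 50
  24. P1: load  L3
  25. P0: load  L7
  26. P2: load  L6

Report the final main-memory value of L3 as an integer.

memory[L3] = 90

step 1: P1: load  L3  ⟶  IEII  (L3)  txn=BusRd  M[L3]=90
step 2: P0: load  L6  ⟶  EIII  (L6)  txn=BusRd  M[L6]=0
step 3: P2: store L4 := 76  ⟶  IIMI  (L4)  txn=BusRdX  M[L4]=80
step 4: P2: load  L6  ⟶  SISI  (L6)  txn=BusRd  M[L6]=0
step 5: P0: store L2 := 53  ⟶  MIII  (L2)  txn=BusRdX  M[L2]=60
step 6: P3: load  L1  ⟶  IIIE  (L1)  txn=BusRd  M[L1]=60
step 7: P2: load  L3  ⟶  ISSI  (L3)  txn=BusRd  M[L3]=90
step 8: P2: load  L6  ⟶  SISI  (L6)  txn=∅  M[L6]=0
step 9: P0: store L1 := 19  ⟶  MIII  (L1)  txn=BusRdX  M[L1]=60
step 10: P0: store L0 := 99  ⟶  MIII  (L0)  txn=BusRdX  M[L0]=40
step 11: P3: load  L4  ⟶  IIOS  (L4)  txn=BusRd  M[L4]=80
step 12: P3: load  L7  ⟶  IIIE  (L7)  txn=BusRd  M[L7]=70
step 13: P2: load  L7  ⟶  IISS  (L7)  txn=BusRd  M[L7]=70
step 14: P3: load  L6  ⟶  SISS  (L6)  txn=BusRd  M[L6]=0
step 15: P0: load  L1  ⟶  MIII  (L1)  txn=∅  M[L1]=60
step 16: P2: load  L5  ⟶  IIEI  (L5)  txn=BusRd  M[L5]=30
step 17: P0: load  L2  ⟶  MIII  (L2)  txn=∅  M[L2]=60
step 18: P0: store L6 := 7  ⟶  MIII  (L6)  txn=BusUpgr  M[L6]=0
step 19: P0: load  L2  ⟶  MIII  (L2)  txn=∅  M[L2]=60
step 20: P1: store L6 := 99  ⟶  IMII  (L6)  txn=BusRdX+Flush  M[L6]=7
step 21: P0: load  L6  ⟶  SOII  (L6)  txn=BusRd  M[L6]=7
step 22: P2: store L2 := 51  ⟶  IIMI  (L2)  txn=BusRdX+Flush  M[L2]=53
step 23: P1: store L5 := 50  ⟶  IMII  (L5)  txn=BusRdX  M[L5]=30
step 24: P1: load  L3  ⟶  ISSI  (L3)  txn=∅  M[L3]=90
step 25: P0: load  L7  ⟶  SISS  (L7)  txn=BusRd  M[L7]=70
step 26: P2: load  L6  ⟶  SOSI  (L6)  txn=BusRd  M[L6]=7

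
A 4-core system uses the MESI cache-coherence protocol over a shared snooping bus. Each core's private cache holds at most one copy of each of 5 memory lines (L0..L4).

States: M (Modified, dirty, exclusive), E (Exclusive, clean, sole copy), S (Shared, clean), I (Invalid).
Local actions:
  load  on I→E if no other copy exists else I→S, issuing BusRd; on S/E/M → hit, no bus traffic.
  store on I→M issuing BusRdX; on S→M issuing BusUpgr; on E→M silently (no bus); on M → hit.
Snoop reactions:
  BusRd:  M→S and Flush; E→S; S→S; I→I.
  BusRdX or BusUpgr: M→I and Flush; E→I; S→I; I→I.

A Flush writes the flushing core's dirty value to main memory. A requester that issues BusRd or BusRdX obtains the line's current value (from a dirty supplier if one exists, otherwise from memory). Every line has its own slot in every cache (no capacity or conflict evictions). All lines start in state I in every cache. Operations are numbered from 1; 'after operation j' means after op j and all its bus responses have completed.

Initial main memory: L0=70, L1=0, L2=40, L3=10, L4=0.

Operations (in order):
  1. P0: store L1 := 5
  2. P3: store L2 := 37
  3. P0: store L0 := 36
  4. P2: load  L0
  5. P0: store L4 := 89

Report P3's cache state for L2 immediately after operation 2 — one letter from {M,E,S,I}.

state = M

[1] P0: store L1 := 5 | P0:M(5), P1:I, P2:I, P3:I | bus: BusRdX
[2] P3: store L2 := 37 | P0:I, P1:I, P2:I, P3:M(37) | bus: BusRdX
[3] P0: store L0 := 36 | P0:M(36), P1:I, P2:I, P3:I | bus: BusRdX
[4] P2: load  L0 | P0:S(36), P1:I, P2:S(36), P3:I | bus: BusRd,Flush
[5] P0: store L4 := 89 | P0:M(89), P1:I, P2:I, P3:I | bus: BusRdX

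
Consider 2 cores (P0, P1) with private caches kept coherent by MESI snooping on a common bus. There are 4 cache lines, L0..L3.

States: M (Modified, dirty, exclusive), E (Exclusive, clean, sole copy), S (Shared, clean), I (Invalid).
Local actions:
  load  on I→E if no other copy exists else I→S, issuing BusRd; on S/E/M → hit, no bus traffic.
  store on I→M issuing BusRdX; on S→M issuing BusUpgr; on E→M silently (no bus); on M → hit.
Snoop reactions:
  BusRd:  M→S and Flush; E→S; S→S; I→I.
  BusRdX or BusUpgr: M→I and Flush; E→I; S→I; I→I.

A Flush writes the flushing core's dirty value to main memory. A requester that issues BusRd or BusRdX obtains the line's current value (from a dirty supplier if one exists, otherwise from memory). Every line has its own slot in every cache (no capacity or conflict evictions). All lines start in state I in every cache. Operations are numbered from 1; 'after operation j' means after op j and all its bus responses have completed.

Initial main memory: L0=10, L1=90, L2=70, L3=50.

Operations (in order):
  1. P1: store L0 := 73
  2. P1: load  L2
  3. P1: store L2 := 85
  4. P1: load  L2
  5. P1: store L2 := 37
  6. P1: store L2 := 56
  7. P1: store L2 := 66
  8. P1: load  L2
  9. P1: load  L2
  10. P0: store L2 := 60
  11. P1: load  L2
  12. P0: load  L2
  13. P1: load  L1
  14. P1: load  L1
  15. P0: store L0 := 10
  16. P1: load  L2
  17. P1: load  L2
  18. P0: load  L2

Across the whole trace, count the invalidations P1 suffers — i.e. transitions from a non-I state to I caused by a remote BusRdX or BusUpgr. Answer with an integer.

step 1: P1: store L0 := 73  ⟶  IM  (L0)  txn=BusRdX  M[L0]=10
step 2: P1: load  L2  ⟶  IE  (L2)  txn=BusRd  M[L2]=70
step 3: P1: store L2 := 85  ⟶  IM  (L2)  txn=∅  M[L2]=70
step 4: P1: load  L2  ⟶  IM  (L2)  txn=∅  M[L2]=70
step 5: P1: store L2 := 37  ⟶  IM  (L2)  txn=∅  M[L2]=70
step 6: P1: store L2 := 56  ⟶  IM  (L2)  txn=∅  M[L2]=70
step 7: P1: store L2 := 66  ⟶  IM  (L2)  txn=∅  M[L2]=70
step 8: P1: load  L2  ⟶  IM  (L2)  txn=∅  M[L2]=70
step 9: P1: load  L2  ⟶  IM  (L2)  txn=∅  M[L2]=70
step 10: P0: store L2 := 60  ⟶  MI  (L2)  txn=BusRdX+Flush  M[L2]=66
step 11: P1: load  L2  ⟶  SS  (L2)  txn=BusRd+Flush  M[L2]=60
step 12: P0: load  L2  ⟶  SS  (L2)  txn=∅  M[L2]=60
step 13: P1: load  L1  ⟶  IE  (L1)  txn=BusRd  M[L1]=90
step 14: P1: load  L1  ⟶  IE  (L1)  txn=∅  M[L1]=90
step 15: P0: store L0 := 10  ⟶  MI  (L0)  txn=BusRdX+Flush  M[L0]=73
step 16: P1: load  L2  ⟶  SS  (L2)  txn=∅  M[L2]=60
step 17: P1: load  L2  ⟶  SS  (L2)  txn=∅  M[L2]=60
step 18: P0: load  L2  ⟶  SS  (L2)  txn=∅  M[L2]=60

invalidations = 2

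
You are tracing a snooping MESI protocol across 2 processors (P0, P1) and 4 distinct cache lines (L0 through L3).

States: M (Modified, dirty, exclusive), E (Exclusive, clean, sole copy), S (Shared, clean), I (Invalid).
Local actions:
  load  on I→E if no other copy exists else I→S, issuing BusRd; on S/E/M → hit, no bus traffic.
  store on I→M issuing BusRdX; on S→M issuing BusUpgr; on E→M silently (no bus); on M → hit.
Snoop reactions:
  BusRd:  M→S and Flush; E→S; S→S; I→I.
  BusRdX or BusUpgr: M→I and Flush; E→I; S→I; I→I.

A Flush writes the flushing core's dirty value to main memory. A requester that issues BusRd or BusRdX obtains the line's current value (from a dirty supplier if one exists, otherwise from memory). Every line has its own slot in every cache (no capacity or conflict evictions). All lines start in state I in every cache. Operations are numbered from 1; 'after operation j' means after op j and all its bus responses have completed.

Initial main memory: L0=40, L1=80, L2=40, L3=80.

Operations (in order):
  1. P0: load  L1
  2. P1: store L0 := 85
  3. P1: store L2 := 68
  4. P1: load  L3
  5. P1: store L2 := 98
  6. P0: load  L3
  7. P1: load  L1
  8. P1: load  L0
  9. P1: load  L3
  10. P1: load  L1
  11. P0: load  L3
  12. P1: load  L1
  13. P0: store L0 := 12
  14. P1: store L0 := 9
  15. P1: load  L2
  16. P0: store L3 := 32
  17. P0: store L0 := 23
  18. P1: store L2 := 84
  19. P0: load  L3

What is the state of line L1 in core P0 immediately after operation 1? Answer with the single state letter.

  op1 P0: load  L1 → E/I on L1; bus BusRd; mem=80
  op2 P1: store L0 := 85 → I/M on L0; bus BusRdX; mem=40
  op3 P1: store L2 := 68 → I/M on L2; bus BusRdX; mem=40
  op4 P1: load  L3 → I/E on L3; bus BusRd; mem=80
  op5 P1: store L2 := 98 → I/M on L2; bus (none); mem=40
  op6 P0: load  L3 → S/S on L3; bus BusRd; mem=80
  op7 P1: load  L1 → S/S on L1; bus BusRd; mem=80
  op8 P1: load  L0 → I/M on L0; bus (none); mem=40
  op9 P1: load  L3 → S/S on L3; bus (none); mem=80
  op10 P1: load  L1 → S/S on L1; bus (none); mem=80
  op11 P0: load  L3 → S/S on L3; bus (none); mem=80
  op12 P1: load  L1 → S/S on L1; bus (none); mem=80
  op13 P0: store L0 := 12 → M/I on L0; bus BusRdX Flush; mem=85
  op14 P1: store L0 := 9 → I/M on L0; bus BusRdX Flush; mem=12
  op15 P1: load  L2 → I/M on L2; bus (none); mem=40
  op16 P0: store L3 := 32 → M/I on L3; bus BusUpgr; mem=80
  op17 P0: store L0 := 23 → M/I on L0; bus BusRdX Flush; mem=9
  op18 P1: store L2 := 84 → I/M on L2; bus (none); mem=40
  op19 P0: load  L3 → M/I on L3; bus (none); mem=80

state = E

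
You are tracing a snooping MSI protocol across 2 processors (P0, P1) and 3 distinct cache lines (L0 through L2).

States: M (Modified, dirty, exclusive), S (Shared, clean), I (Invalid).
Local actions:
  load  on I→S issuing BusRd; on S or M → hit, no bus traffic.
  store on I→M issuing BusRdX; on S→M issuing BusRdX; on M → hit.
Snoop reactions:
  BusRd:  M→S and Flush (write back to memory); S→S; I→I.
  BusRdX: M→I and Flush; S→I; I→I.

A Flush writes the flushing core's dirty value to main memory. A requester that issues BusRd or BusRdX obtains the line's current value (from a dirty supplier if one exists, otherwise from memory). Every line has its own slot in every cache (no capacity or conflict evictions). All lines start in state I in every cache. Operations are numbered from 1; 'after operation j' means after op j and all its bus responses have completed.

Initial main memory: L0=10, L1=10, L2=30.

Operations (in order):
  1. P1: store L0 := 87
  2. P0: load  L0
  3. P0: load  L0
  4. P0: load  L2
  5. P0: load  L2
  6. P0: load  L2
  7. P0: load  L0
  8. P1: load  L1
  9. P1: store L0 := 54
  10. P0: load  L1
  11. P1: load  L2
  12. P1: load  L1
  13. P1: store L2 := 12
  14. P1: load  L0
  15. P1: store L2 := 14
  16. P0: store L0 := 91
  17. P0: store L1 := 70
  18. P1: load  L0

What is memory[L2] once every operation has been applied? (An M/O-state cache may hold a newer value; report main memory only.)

memory[L2] = 30

  op1 P1: store L0 := 87 → I/M on L0; bus BusRdX; mem=10
  op2 P0: load  L0 → S/S on L0; bus BusRd Flush; mem=87
  op3 P0: load  L0 → S/S on L0; bus (none); mem=87
  op4 P0: load  L2 → S/I on L2; bus BusRd; mem=30
  op5 P0: load  L2 → S/I on L2; bus (none); mem=30
  op6 P0: load  L2 → S/I on L2; bus (none); mem=30
  op7 P0: load  L0 → S/S on L0; bus (none); mem=87
  op8 P1: load  L1 → I/S on L1; bus BusRd; mem=10
  op9 P1: store L0 := 54 → I/M on L0; bus BusRdX; mem=87
  op10 P0: load  L1 → S/S on L1; bus BusRd; mem=10
  op11 P1: load  L2 → S/S on L2; bus BusRd; mem=30
  op12 P1: load  L1 → S/S on L1; bus (none); mem=10
  op13 P1: store L2 := 12 → I/M on L2; bus BusRdX; mem=30
  op14 P1: load  L0 → I/M on L0; bus (none); mem=87
  op15 P1: store L2 := 14 → I/M on L2; bus (none); mem=30
  op16 P0: store L0 := 91 → M/I on L0; bus BusRdX Flush; mem=54
  op17 P0: store L1 := 70 → M/I on L1; bus BusRdX; mem=10
  op18 P1: load  L0 → S/S on L0; bus BusRd Flush; mem=91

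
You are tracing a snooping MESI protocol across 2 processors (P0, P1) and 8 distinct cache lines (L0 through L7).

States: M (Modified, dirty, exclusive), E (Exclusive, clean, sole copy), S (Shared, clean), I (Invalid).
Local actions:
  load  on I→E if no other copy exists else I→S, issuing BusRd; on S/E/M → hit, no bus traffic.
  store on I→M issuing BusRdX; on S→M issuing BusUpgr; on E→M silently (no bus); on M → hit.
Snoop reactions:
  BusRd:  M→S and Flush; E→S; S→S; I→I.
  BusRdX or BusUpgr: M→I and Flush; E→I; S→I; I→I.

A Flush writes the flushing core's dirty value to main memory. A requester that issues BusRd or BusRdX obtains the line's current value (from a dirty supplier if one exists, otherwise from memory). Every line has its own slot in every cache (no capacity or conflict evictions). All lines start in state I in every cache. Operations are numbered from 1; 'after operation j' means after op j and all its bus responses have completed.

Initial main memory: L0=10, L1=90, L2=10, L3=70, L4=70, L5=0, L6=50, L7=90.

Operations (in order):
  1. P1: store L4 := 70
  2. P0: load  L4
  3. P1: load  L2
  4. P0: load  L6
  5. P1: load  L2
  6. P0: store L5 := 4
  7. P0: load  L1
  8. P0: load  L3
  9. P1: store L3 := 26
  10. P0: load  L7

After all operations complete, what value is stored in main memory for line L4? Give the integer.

memory[L4] = 70

[1] P1: store L4 := 70 | P0:I, P1:M(70) | bus: BusRdX
[2] P0: load  L4 | P0:S(70), P1:S(70) | bus: BusRd,Flush
[3] P1: load  L2 | P0:I, P1:E(10) | bus: BusRd
[4] P0: load  L6 | P0:E(50), P1:I | bus: BusRd
[5] P1: load  L2 | P0:I, P1:E(10) | bus: none
[6] P0: store L5 := 4 | P0:M(4), P1:I | bus: BusRdX
[7] P0: load  L1 | P0:E(90), P1:I | bus: BusRd
[8] P0: load  L3 | P0:E(70), P1:I | bus: BusRd
[9] P1: store L3 := 26 | P0:I, P1:M(26) | bus: BusRdX
[10] P0: load  L7 | P0:E(90), P1:I | bus: BusRd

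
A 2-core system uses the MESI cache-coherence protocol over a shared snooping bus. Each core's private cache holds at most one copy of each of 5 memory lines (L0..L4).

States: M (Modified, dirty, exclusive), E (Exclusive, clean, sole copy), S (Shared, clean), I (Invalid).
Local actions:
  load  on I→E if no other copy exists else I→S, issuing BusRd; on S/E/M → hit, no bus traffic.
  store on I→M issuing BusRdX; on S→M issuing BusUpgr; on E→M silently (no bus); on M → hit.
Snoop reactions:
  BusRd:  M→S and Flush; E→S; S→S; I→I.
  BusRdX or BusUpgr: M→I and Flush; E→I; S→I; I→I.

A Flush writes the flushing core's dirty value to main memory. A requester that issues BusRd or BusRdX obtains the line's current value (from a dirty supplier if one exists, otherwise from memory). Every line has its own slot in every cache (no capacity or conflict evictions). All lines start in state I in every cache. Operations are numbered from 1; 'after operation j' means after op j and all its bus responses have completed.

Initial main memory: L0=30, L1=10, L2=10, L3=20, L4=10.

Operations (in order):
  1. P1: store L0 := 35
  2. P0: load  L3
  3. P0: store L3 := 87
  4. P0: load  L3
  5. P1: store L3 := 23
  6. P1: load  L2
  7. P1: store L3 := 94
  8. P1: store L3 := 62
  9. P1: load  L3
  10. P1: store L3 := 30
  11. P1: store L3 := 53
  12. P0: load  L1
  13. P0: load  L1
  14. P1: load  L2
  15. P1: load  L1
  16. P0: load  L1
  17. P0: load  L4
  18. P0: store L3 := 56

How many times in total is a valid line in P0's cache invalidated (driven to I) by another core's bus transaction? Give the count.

invalidations = 1

1. P1: store L0 := 35  bus=[BusRdX]  L0: P0=I P1=M  mem[L0]=30
2. P0: load  L3  bus=[BusRd]  L3: P0=E P1=I  mem[L3]=20
3. P0: store L3 := 87  bus=[-]  L3: P0=M P1=I  mem[L3]=20
4. P0: load  L3  bus=[-]  L3: P0=M P1=I  mem[L3]=20
5. P1: store L3 := 23  bus=[BusRdX,Flush]  L3: P0=I P1=M  mem[L3]=87
6. P1: load  L2  bus=[BusRd]  L2: P0=I P1=E  mem[L2]=10
7. P1: store L3 := 94  bus=[-]  L3: P0=I P1=M  mem[L3]=87
8. P1: store L3 := 62  bus=[-]  L3: P0=I P1=M  mem[L3]=87
9. P1: load  L3  bus=[-]  L3: P0=I P1=M  mem[L3]=87
10. P1: store L3 := 30  bus=[-]  L3: P0=I P1=M  mem[L3]=87
11. P1: store L3 := 53  bus=[-]  L3: P0=I P1=M  mem[L3]=87
12. P0: load  L1  bus=[BusRd]  L1: P0=E P1=I  mem[L1]=10
13. P0: load  L1  bus=[-]  L1: P0=E P1=I  mem[L1]=10
14. P1: load  L2  bus=[-]  L2: P0=I P1=E  mem[L2]=10
15. P1: load  L1  bus=[BusRd]  L1: P0=S P1=S  mem[L1]=10
16. P0: load  L1  bus=[-]  L1: P0=S P1=S  mem[L1]=10
17. P0: load  L4  bus=[BusRd]  L4: P0=E P1=I  mem[L4]=10
18. P0: store L3 := 56  bus=[BusRdX,Flush]  L3: P0=M P1=I  mem[L3]=53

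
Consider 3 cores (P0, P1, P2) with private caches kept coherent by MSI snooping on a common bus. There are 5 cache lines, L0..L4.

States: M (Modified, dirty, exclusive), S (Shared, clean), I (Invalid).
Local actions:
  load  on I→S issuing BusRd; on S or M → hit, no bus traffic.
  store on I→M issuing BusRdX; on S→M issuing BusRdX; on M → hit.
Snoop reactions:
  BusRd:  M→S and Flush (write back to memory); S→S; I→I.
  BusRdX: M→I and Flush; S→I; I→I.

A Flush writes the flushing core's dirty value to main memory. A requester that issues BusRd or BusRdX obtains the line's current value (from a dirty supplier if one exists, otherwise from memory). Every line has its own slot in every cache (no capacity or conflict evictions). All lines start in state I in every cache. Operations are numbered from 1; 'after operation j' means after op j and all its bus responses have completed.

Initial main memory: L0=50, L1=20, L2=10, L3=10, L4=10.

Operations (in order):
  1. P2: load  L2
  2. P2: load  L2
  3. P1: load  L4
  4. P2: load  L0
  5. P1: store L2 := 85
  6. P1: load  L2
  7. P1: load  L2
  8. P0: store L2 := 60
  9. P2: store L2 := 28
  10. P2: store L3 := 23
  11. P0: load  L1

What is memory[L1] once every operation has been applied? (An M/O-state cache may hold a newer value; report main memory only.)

memory[L1] = 20

1. P2: load  L2  bus=[BusRd]  L2: P0=I P1=I P2=S  mem[L2]=10
2. P2: load  L2  bus=[-]  L2: P0=I P1=I P2=S  mem[L2]=10
3. P1: load  L4  bus=[BusRd]  L4: P0=I P1=S P2=I  mem[L4]=10
4. P2: load  L0  bus=[BusRd]  L0: P0=I P1=I P2=S  mem[L0]=50
5. P1: store L2 := 85  bus=[BusRdX]  L2: P0=I P1=M P2=I  mem[L2]=10
6. P1: load  L2  bus=[-]  L2: P0=I P1=M P2=I  mem[L2]=10
7. P1: load  L2  bus=[-]  L2: P0=I P1=M P2=I  mem[L2]=10
8. P0: store L2 := 60  bus=[BusRdX,Flush]  L2: P0=M P1=I P2=I  mem[L2]=85
9. P2: store L2 := 28  bus=[BusRdX,Flush]  L2: P0=I P1=I P2=M  mem[L2]=60
10. P2: store L3 := 23  bus=[BusRdX]  L3: P0=I P1=I P2=M  mem[L3]=10
11. P0: load  L1  bus=[BusRd]  L1: P0=S P1=I P2=I  mem[L1]=20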